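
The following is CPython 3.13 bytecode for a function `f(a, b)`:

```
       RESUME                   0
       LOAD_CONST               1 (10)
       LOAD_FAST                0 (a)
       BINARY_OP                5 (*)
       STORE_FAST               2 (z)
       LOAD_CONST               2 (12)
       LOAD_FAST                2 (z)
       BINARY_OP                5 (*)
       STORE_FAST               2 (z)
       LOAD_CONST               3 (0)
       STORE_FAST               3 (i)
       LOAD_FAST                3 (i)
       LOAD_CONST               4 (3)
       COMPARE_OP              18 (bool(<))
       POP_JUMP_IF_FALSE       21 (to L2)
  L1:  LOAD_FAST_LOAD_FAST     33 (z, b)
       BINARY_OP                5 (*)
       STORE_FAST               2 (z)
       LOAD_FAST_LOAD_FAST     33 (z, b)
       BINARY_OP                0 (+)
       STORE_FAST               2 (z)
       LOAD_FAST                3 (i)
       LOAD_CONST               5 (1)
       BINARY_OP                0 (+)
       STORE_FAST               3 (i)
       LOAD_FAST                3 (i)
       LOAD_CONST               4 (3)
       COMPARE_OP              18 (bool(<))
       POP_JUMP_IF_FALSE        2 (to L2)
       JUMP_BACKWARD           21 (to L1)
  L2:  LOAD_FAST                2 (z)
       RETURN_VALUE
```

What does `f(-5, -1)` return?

599

LOAD_CONST → push 10. Stack: [10]
LOAD_FAST a → push -5. Stack: [10, -5]
BINARY_OP * → 10 * -5 = -50. Stack: [-50]
STORE_FAST z → z=-50. Stack: []
LOAD_CONST → push 12. Stack: [12]
LOAD_FAST z → push -50. Stack: [12, -50]
BINARY_OP * → 12 * -50 = -600. Stack: [-600]
STORE_FAST z → z=-600. Stack: []
LOAD_CONST → push 0. Stack: [0]
STORE_FAST i → i=0. Stack: []
LOAD_FAST i → push 0. Stack: [0]
LOAD_CONST → push 3. Stack: [0, 3]
COMPARE_OP bool(<) → 0 vs 3 = True. Stack: [True]
POP_JUMP_IF_FALSE → pop True; no jump. Stack: []
LOAD_FAST_LOAD_FAST z,b → push -600,-1. Stack: [-600, -1]
BINARY_OP * → -600 * -1 = 600. Stack: [600]
STORE_FAST z → z=600. Stack: []
LOAD_FAST_LOAD_FAST z,b → push 600,-1. Stack: [600, -1]
BINARY_OP + → 600 + -1 = 599. Stack: [599]
STORE_FAST z → z=599. Stack: []
LOAD_FAST i → push 0. Stack: [0]
LOAD_CONST → push 1. Stack: [0, 1]
BINARY_OP + → 0 + 1 = 1. Stack: [1]
STORE_FAST i → i=1. Stack: []
LOAD_FAST i → push 1. Stack: [1]
LOAD_CONST → push 3. Stack: [1, 3]
COMPARE_OP bool(<) → 1 vs 3 = True. Stack: [True]
POP_JUMP_IF_FALSE → pop True; no jump. Stack: []
LOAD_FAST_LOAD_FAST z,b → push 599,-1. Stack: [599, -1]
BINARY_OP * → 599 * -1 = -599. Stack: [-599]
STORE_FAST z → z=-599. Stack: []
LOAD_FAST_LOAD_FAST z,b → push -599,-1. Stack: [-599, -1]
BINARY_OP + → -599 + -1 = -600. Stack: [-600]
STORE_FAST z → z=-600. Stack: []
LOAD_FAST i → push 1. Stack: [1]
LOAD_CONST → push 1. Stack: [1, 1]
BINARY_OP + → 1 + 1 = 2. Stack: [2]
STORE_FAST i → i=2. Stack: []
LOAD_FAST i → push 2. Stack: [2]
LOAD_CONST → push 3. Stack: [2, 3]
COMPARE_OP bool(<) → 2 vs 3 = True. Stack: [True]
POP_JUMP_IF_FALSE → pop True; no jump. Stack: []
LOAD_FAST_LOAD_FAST z,b → push -600,-1. Stack: [-600, -1]
BINARY_OP * → -600 * -1 = 600. Stack: [600]
STORE_FAST z → z=600. Stack: []
LOAD_FAST_LOAD_FAST z,b → push 600,-1. Stack: [600, -1]
BINARY_OP + → 600 + -1 = 599. Stack: [599]
STORE_FAST z → z=599. Stack: []
LOAD_FAST i → push 2. Stack: [2]
LOAD_CONST → push 1. Stack: [2, 1]
BINARY_OP + → 2 + 1 = 3. Stack: [3]
STORE_FAST i → i=3. Stack: []
LOAD_FAST i → push 3. Stack: [3]
LOAD_CONST → push 3. Stack: [3, 3]
COMPARE_OP bool(<) → 3 vs 3 = False. Stack: [False]
POP_JUMP_IF_FALSE → pop False; jump. Stack: []
LOAD_FAST z → push 599. Stack: [599]
RETURN_VALUE → return 599.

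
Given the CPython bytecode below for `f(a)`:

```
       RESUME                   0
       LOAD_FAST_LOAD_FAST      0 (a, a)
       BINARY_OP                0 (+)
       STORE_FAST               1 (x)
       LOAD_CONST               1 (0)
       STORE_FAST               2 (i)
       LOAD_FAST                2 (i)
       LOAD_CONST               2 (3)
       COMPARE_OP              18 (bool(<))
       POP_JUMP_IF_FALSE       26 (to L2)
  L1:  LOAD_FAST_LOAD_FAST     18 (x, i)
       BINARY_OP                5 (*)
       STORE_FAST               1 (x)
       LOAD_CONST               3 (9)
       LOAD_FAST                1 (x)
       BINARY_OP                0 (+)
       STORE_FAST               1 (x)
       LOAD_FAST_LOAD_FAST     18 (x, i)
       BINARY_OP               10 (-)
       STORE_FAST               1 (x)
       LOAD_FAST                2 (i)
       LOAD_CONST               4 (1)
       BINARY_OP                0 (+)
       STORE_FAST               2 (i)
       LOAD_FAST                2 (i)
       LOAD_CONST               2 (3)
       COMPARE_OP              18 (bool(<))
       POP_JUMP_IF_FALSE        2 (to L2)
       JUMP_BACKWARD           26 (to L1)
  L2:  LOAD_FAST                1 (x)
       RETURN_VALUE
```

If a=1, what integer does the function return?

LOAD_FAST_LOAD_FAST a,a → push 1,1. Stack: [1, 1]
BINARY_OP + → 1 + 1 = 2. Stack: [2]
STORE_FAST x → x=2. Stack: []
LOAD_CONST → push 0. Stack: [0]
STORE_FAST i → i=0. Stack: []
LOAD_FAST i → push 0. Stack: [0]
LOAD_CONST → push 3. Stack: [0, 3]
COMPARE_OP bool(<) → 0 vs 3 = True. Stack: [True]
POP_JUMP_IF_FALSE → pop True; no jump. Stack: []
LOAD_FAST_LOAD_FAST x,i → push 2,0. Stack: [2, 0]
BINARY_OP * → 2 * 0 = 0. Stack: [0]
STORE_FAST x → x=0. Stack: []
LOAD_CONST → push 9. Stack: [9]
LOAD_FAST x → push 0. Stack: [9, 0]
BINARY_OP + → 9 + 0 = 9. Stack: [9]
STORE_FAST x → x=9. Stack: []
LOAD_FAST_LOAD_FAST x,i → push 9,0. Stack: [9, 0]
BINARY_OP - → 9 - 0 = 9. Stack: [9]
STORE_FAST x → x=9. Stack: []
LOAD_FAST i → push 0. Stack: [0]
LOAD_CONST → push 1. Stack: [0, 1]
BINARY_OP + → 0 + 1 = 1. Stack: [1]
STORE_FAST i → i=1. Stack: []
LOAD_FAST i → push 1. Stack: [1]
LOAD_CONST → push 3. Stack: [1, 3]
COMPARE_OP bool(<) → 1 vs 3 = True. Stack: [True]
POP_JUMP_IF_FALSE → pop True; no jump. Stack: []
LOAD_FAST_LOAD_FAST x,i → push 9,1. Stack: [9, 1]
BINARY_OP * → 9 * 1 = 9. Stack: [9]
STORE_FAST x → x=9. Stack: []
LOAD_CONST → push 9. Stack: [9]
LOAD_FAST x → push 9. Stack: [9, 9]
BINARY_OP + → 9 + 9 = 18. Stack: [18]
STORE_FAST x → x=18. Stack: []
LOAD_FAST_LOAD_FAST x,i → push 18,1. Stack: [18, 1]
BINARY_OP - → 18 - 1 = 17. Stack: [17]
STORE_FAST x → x=17. Stack: []
LOAD_FAST i → push 1. Stack: [1]
LOAD_CONST → push 1. Stack: [1, 1]
BINARY_OP + → 1 + 1 = 2. Stack: [2]
STORE_FAST i → i=2. Stack: []
LOAD_FAST i → push 2. Stack: [2]
LOAD_CONST → push 3. Stack: [2, 3]
COMPARE_OP bool(<) → 2 vs 3 = True. Stack: [True]
POP_JUMP_IF_FALSE → pop True; no jump. Stack: []
LOAD_FAST_LOAD_FAST x,i → push 17,2. Stack: [17, 2]
BINARY_OP * → 17 * 2 = 34. Stack: [34]
STORE_FAST x → x=34. Stack: []
LOAD_CONST → push 9. Stack: [9]
LOAD_FAST x → push 34. Stack: [9, 34]
BINARY_OP + → 9 + 34 = 43. Stack: [43]
STORE_FAST x → x=43. Stack: []
LOAD_FAST_LOAD_FAST x,i → push 43,2. Stack: [43, 2]
BINARY_OP - → 43 - 2 = 41. Stack: [41]
STORE_FAST x → x=41. Stack: []
LOAD_FAST i → push 2. Stack: [2]
LOAD_CONST → push 1. Stack: [2, 1]
BINARY_OP + → 2 + 1 = 3. Stack: [3]
STORE_FAST i → i=3. Stack: []
LOAD_FAST i → push 3. Stack: [3]
LOAD_CONST → push 3. Stack: [3, 3]
COMPARE_OP bool(<) → 3 vs 3 = False. Stack: [False]
POP_JUMP_IF_FALSE → pop False; jump. Stack: []
LOAD_FAST x → push 41. Stack: [41]
RETURN_VALUE → return 41.

41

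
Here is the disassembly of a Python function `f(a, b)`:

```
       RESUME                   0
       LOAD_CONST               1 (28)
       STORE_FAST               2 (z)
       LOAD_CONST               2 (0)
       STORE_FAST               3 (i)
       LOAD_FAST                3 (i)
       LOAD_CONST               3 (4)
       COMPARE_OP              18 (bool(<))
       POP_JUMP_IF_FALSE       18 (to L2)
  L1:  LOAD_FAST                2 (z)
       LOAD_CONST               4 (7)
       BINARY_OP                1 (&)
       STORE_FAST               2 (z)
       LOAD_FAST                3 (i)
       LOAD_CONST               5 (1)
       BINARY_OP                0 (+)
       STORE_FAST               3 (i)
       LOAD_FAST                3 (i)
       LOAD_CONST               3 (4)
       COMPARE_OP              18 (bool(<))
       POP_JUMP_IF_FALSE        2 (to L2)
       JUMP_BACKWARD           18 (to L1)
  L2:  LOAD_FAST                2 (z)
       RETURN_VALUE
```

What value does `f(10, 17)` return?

LOAD_CONST → push 28. Stack: [28]
STORE_FAST z → z=28. Stack: []
LOAD_CONST → push 0. Stack: [0]
STORE_FAST i → i=0. Stack: []
LOAD_FAST i → push 0. Stack: [0]
LOAD_CONST → push 4. Stack: [0, 4]
COMPARE_OP bool(<) → 0 vs 4 = True. Stack: [True]
POP_JUMP_IF_FALSE → pop True; no jump. Stack: []
LOAD_FAST z → push 28. Stack: [28]
LOAD_CONST → push 7. Stack: [28, 7]
BINARY_OP & → 28 & 7 = 4. Stack: [4]
STORE_FAST z → z=4. Stack: []
LOAD_FAST i → push 0. Stack: [0]
LOAD_CONST → push 1. Stack: [0, 1]
BINARY_OP + → 0 + 1 = 1. Stack: [1]
STORE_FAST i → i=1. Stack: []
LOAD_FAST i → push 1. Stack: [1]
LOAD_CONST → push 4. Stack: [1, 4]
COMPARE_OP bool(<) → 1 vs 4 = True. Stack: [True]
POP_JUMP_IF_FALSE → pop True; no jump. Stack: []
LOAD_FAST z → push 4. Stack: [4]
LOAD_CONST → push 7. Stack: [4, 7]
BINARY_OP & → 4 & 7 = 4. Stack: [4]
STORE_FAST z → z=4. Stack: []
LOAD_FAST i → push 1. Stack: [1]
LOAD_CONST → push 1. Stack: [1, 1]
BINARY_OP + → 1 + 1 = 2. Stack: [2]
STORE_FAST i → i=2. Stack: []
LOAD_FAST i → push 2. Stack: [2]
LOAD_CONST → push 4. Stack: [2, 4]
COMPARE_OP bool(<) → 2 vs 4 = True. Stack: [True]
POP_JUMP_IF_FALSE → pop True; no jump. Stack: []
LOAD_FAST z → push 4. Stack: [4]
LOAD_CONST → push 7. Stack: [4, 7]
BINARY_OP & → 4 & 7 = 4. Stack: [4]
STORE_FAST z → z=4. Stack: []
LOAD_FAST i → push 2. Stack: [2]
LOAD_CONST → push 1. Stack: [2, 1]
BINARY_OP + → 2 + 1 = 3. Stack: [3]
STORE_FAST i → i=3. Stack: []
LOAD_FAST i → push 3. Stack: [3]
LOAD_CONST → push 4. Stack: [3, 4]
COMPARE_OP bool(<) → 3 vs 4 = True. Stack: [True]
POP_JUMP_IF_FALSE → pop True; no jump. Stack: []
LOAD_FAST z → push 4. Stack: [4]
LOAD_CONST → push 7. Stack: [4, 7]
BINARY_OP & → 4 & 7 = 4. Stack: [4]
STORE_FAST z → z=4. Stack: []
LOAD_FAST i → push 3. Stack: [3]
LOAD_CONST → push 1. Stack: [3, 1]
BINARY_OP + → 3 + 1 = 4. Stack: [4]
STORE_FAST i → i=4. Stack: []
LOAD_FAST i → push 4. Stack: [4]
LOAD_CONST → push 4. Stack: [4, 4]
COMPARE_OP bool(<) → 4 vs 4 = False. Stack: [False]
POP_JUMP_IF_FALSE → pop False; jump. Stack: []
LOAD_FAST z → push 4. Stack: [4]
RETURN_VALUE → return 4.

4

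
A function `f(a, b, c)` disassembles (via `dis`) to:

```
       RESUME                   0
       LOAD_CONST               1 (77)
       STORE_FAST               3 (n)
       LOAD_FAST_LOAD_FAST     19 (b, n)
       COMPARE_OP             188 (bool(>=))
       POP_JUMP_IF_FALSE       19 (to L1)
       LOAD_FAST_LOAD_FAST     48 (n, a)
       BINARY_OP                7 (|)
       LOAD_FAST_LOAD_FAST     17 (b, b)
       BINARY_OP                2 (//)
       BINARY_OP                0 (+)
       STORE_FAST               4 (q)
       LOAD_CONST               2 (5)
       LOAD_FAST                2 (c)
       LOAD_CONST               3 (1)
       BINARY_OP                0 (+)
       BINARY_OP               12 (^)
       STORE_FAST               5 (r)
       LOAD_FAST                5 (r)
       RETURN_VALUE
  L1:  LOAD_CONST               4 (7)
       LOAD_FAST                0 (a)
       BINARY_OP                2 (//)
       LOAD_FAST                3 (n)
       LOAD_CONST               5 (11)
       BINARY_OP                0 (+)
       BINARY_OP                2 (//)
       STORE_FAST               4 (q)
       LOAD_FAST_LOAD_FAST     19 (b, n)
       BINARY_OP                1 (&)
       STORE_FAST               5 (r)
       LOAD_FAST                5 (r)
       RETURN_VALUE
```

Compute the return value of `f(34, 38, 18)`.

4

LOAD_CONST → push 77. Stack: [77]
STORE_FAST n → n=77. Stack: []
LOAD_FAST_LOAD_FAST b,n → push 38,77. Stack: [38, 77]
COMPARE_OP bool(>=) → 38 vs 77 = False. Stack: [False]
POP_JUMP_IF_FALSE → pop False; jump. Stack: []
LOAD_CONST → push 7. Stack: [7]
LOAD_FAST a → push 34. Stack: [7, 34]
BINARY_OP // → 7 // 34 = 0. Stack: [0]
LOAD_FAST n → push 77. Stack: [0, 77]
LOAD_CONST → push 11. Stack: [0, 77, 11]
BINARY_OP + → 77 + 11 = 88. Stack: [0, 88]
BINARY_OP // → 0 // 88 = 0. Stack: [0]
STORE_FAST q → q=0. Stack: []
LOAD_FAST_LOAD_FAST b,n → push 38,77. Stack: [38, 77]
BINARY_OP & → 38 & 77 = 4. Stack: [4]
STORE_FAST r → r=4. Stack: []
LOAD_FAST r → push 4. Stack: [4]
RETURN_VALUE → return 4.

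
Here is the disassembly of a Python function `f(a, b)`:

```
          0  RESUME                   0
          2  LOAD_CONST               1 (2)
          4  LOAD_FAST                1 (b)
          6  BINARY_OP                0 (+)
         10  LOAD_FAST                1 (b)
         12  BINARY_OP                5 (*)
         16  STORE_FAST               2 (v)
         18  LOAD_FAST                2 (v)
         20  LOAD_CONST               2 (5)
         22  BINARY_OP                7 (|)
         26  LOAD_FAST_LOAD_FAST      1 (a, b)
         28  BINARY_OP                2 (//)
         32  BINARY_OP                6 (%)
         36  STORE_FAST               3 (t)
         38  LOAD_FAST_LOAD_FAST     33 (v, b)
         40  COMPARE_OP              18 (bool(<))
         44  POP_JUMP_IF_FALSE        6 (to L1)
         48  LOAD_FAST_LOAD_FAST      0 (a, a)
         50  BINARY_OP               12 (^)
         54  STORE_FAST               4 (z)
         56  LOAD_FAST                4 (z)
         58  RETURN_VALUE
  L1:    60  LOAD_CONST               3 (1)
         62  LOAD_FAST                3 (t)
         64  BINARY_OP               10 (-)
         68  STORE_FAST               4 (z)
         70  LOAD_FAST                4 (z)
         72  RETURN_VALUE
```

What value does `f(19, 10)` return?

LOAD_CONST → push 2. Stack: [2]
LOAD_FAST b → push 10. Stack: [2, 10]
BINARY_OP + → 2 + 10 = 12. Stack: [12]
LOAD_FAST b → push 10. Stack: [12, 10]
BINARY_OP * → 12 * 10 = 120. Stack: [120]
STORE_FAST v → v=120. Stack: []
LOAD_FAST v → push 120. Stack: [120]
LOAD_CONST → push 5. Stack: [120, 5]
BINARY_OP | → 120 | 5 = 125. Stack: [125]
LOAD_FAST_LOAD_FAST a,b → push 19,10. Stack: [125, 19, 10]
BINARY_OP // → 19 // 10 = 1. Stack: [125, 1]
BINARY_OP % → 125 % 1 = 0. Stack: [0]
STORE_FAST t → t=0. Stack: []
LOAD_FAST_LOAD_FAST v,b → push 120,10. Stack: [120, 10]
COMPARE_OP bool(<) → 120 vs 10 = False. Stack: [False]
POP_JUMP_IF_FALSE → pop False; jump. Stack: []
LOAD_CONST → push 1. Stack: [1]
LOAD_FAST t → push 0. Stack: [1, 0]
BINARY_OP - → 1 - 0 = 1. Stack: [1]
STORE_FAST z → z=1. Stack: []
LOAD_FAST z → push 1. Stack: [1]
RETURN_VALUE → return 1.

1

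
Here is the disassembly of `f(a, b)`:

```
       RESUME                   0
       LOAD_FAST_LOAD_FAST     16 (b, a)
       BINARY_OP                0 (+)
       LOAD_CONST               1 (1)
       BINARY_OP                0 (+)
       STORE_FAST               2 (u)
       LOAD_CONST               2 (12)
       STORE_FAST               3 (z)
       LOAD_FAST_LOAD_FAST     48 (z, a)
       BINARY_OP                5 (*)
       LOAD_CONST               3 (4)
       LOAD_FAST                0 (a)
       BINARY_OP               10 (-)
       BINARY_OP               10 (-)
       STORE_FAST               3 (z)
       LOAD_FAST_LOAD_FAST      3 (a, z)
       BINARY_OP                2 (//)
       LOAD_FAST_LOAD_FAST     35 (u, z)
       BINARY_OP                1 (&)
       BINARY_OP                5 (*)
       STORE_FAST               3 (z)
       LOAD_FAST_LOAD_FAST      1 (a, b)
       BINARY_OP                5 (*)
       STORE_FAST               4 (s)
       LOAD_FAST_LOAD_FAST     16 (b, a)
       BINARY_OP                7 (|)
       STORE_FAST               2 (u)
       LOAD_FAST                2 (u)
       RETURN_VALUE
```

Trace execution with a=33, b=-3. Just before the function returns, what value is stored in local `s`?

LOAD_FAST_LOAD_FAST b,a → push -3,33. Stack: [-3, 33]
BINARY_OP + → -3 + 33 = 30. Stack: [30]
LOAD_CONST → push 1. Stack: [30, 1]
BINARY_OP + → 30 + 1 = 31. Stack: [31]
STORE_FAST u → u=31. Stack: []
LOAD_CONST → push 12. Stack: [12]
STORE_FAST z → z=12. Stack: []
LOAD_FAST_LOAD_FAST z,a → push 12,33. Stack: [12, 33]
BINARY_OP * → 12 * 33 = 396. Stack: [396]
LOAD_CONST → push 4. Stack: [396, 4]
LOAD_FAST a → push 33. Stack: [396, 4, 33]
BINARY_OP - → 4 - 33 = -29. Stack: [396, -29]
BINARY_OP - → 396 - -29 = 425. Stack: [425]
STORE_FAST z → z=425. Stack: []
LOAD_FAST_LOAD_FAST a,z → push 33,425. Stack: [33, 425]
BINARY_OP // → 33 // 425 = 0. Stack: [0]
LOAD_FAST_LOAD_FAST u,z → push 31,425. Stack: [0, 31, 425]
BINARY_OP & → 31 & 425 = 9. Stack: [0, 9]
BINARY_OP * → 0 * 9 = 0. Stack: [0]
STORE_FAST z → z=0. Stack: []
LOAD_FAST_LOAD_FAST a,b → push 33,-3. Stack: [33, -3]
BINARY_OP * → 33 * -3 = -99. Stack: [-99]
STORE_FAST s → s=-99. Stack: []
LOAD_FAST_LOAD_FAST b,a → push -3,33. Stack: [-3, 33]
BINARY_OP | → -3 | 33 = -3. Stack: [-3]
STORE_FAST u → u=-3. Stack: []
LOAD_FAST u → push -3. Stack: [-3]
RETURN_VALUE → return -3.

-99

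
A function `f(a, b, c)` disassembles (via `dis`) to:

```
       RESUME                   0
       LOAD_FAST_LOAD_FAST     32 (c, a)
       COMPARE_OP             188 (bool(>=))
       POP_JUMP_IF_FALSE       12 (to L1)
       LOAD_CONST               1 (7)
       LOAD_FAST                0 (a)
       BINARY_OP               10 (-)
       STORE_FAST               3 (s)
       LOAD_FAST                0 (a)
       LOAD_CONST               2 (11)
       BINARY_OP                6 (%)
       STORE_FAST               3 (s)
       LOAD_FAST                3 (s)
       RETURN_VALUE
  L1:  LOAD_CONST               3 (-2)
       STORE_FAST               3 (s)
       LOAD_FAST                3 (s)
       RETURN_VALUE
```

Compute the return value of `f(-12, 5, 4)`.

LOAD_FAST_LOAD_FAST c,a → push 4,-12. Stack: [4, -12]
COMPARE_OP bool(>=) → 4 vs -12 = True. Stack: [True]
POP_JUMP_IF_FALSE → pop True; no jump. Stack: []
LOAD_CONST → push 7. Stack: [7]
LOAD_FAST a → push -12. Stack: [7, -12]
BINARY_OP - → 7 - -12 = 19. Stack: [19]
STORE_FAST s → s=19. Stack: []
LOAD_FAST a → push -12. Stack: [-12]
LOAD_CONST → push 11. Stack: [-12, 11]
BINARY_OP % → -12 % 11 = 10. Stack: [10]
STORE_FAST s → s=10. Stack: []
LOAD_FAST s → push 10. Stack: [10]
RETURN_VALUE → return 10.

10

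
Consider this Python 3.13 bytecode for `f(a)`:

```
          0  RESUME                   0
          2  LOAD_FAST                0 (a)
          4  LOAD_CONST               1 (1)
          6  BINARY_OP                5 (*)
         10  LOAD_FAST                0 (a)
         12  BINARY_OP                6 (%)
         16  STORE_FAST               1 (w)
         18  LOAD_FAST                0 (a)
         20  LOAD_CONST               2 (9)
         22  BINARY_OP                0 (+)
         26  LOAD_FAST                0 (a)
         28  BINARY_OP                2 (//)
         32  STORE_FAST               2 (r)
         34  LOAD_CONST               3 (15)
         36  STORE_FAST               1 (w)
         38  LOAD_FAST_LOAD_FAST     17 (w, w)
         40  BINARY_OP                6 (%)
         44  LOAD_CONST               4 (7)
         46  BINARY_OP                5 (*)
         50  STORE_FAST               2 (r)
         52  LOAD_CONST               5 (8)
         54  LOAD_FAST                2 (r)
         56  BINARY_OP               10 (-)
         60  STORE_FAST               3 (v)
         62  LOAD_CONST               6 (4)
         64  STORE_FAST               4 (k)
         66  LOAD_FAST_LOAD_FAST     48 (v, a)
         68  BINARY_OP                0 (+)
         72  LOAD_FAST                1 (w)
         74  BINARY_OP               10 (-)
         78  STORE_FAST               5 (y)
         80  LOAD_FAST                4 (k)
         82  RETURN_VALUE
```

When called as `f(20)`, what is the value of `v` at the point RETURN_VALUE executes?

LOAD_FAST a → push 20. Stack: [20]
LOAD_CONST → push 1. Stack: [20, 1]
BINARY_OP * → 20 * 1 = 20. Stack: [20]
LOAD_FAST a → push 20. Stack: [20, 20]
BINARY_OP % → 20 % 20 = 0. Stack: [0]
STORE_FAST w → w=0. Stack: []
LOAD_FAST a → push 20. Stack: [20]
LOAD_CONST → push 9. Stack: [20, 9]
BINARY_OP + → 20 + 9 = 29. Stack: [29]
LOAD_FAST a → push 20. Stack: [29, 20]
BINARY_OP // → 29 // 20 = 1. Stack: [1]
STORE_FAST r → r=1. Stack: []
LOAD_CONST → push 15. Stack: [15]
STORE_FAST w → w=15. Stack: []
LOAD_FAST_LOAD_FAST w,w → push 15,15. Stack: [15, 15]
BINARY_OP % → 15 % 15 = 0. Stack: [0]
LOAD_CONST → push 7. Stack: [0, 7]
BINARY_OP * → 0 * 7 = 0. Stack: [0]
STORE_FAST r → r=0. Stack: []
LOAD_CONST → push 8. Stack: [8]
LOAD_FAST r → push 0. Stack: [8, 0]
BINARY_OP - → 8 - 0 = 8. Stack: [8]
STORE_FAST v → v=8. Stack: []
LOAD_CONST → push 4. Stack: [4]
STORE_FAST k → k=4. Stack: []
LOAD_FAST_LOAD_FAST v,a → push 8,20. Stack: [8, 20]
BINARY_OP + → 8 + 20 = 28. Stack: [28]
LOAD_FAST w → push 15. Stack: [28, 15]
BINARY_OP - → 28 - 15 = 13. Stack: [13]
STORE_FAST y → y=13. Stack: []
LOAD_FAST k → push 4. Stack: [4]
RETURN_VALUE → return 4.

8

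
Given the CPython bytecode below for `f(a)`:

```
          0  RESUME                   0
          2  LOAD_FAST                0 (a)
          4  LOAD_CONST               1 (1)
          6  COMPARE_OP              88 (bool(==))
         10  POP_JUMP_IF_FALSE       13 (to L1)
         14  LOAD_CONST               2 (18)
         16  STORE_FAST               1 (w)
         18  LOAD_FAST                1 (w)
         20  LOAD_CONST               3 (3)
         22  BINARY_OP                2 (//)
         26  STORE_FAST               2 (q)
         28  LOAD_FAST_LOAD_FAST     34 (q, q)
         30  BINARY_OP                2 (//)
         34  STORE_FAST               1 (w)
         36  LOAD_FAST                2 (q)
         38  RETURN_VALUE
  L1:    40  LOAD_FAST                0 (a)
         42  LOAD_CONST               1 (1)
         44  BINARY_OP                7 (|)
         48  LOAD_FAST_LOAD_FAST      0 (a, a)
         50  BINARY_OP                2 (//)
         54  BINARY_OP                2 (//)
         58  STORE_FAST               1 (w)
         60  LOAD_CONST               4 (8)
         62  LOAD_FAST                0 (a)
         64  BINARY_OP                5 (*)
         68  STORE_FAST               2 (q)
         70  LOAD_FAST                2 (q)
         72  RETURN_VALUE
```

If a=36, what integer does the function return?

288

LOAD_FAST a → push 36. Stack: [36]
LOAD_CONST → push 1. Stack: [36, 1]
COMPARE_OP bool(==) → 36 vs 1 = False. Stack: [False]
POP_JUMP_IF_FALSE → pop False; jump. Stack: []
LOAD_FAST a → push 36. Stack: [36]
LOAD_CONST → push 1. Stack: [36, 1]
BINARY_OP | → 36 | 1 = 37. Stack: [37]
LOAD_FAST_LOAD_FAST a,a → push 36,36. Stack: [37, 36, 36]
BINARY_OP // → 36 // 36 = 1. Stack: [37, 1]
BINARY_OP // → 37 // 1 = 37. Stack: [37]
STORE_FAST w → w=37. Stack: []
LOAD_CONST → push 8. Stack: [8]
LOAD_FAST a → push 36. Stack: [8, 36]
BINARY_OP * → 8 * 36 = 288. Stack: [288]
STORE_FAST q → q=288. Stack: []
LOAD_FAST q → push 288. Stack: [288]
RETURN_VALUE → return 288.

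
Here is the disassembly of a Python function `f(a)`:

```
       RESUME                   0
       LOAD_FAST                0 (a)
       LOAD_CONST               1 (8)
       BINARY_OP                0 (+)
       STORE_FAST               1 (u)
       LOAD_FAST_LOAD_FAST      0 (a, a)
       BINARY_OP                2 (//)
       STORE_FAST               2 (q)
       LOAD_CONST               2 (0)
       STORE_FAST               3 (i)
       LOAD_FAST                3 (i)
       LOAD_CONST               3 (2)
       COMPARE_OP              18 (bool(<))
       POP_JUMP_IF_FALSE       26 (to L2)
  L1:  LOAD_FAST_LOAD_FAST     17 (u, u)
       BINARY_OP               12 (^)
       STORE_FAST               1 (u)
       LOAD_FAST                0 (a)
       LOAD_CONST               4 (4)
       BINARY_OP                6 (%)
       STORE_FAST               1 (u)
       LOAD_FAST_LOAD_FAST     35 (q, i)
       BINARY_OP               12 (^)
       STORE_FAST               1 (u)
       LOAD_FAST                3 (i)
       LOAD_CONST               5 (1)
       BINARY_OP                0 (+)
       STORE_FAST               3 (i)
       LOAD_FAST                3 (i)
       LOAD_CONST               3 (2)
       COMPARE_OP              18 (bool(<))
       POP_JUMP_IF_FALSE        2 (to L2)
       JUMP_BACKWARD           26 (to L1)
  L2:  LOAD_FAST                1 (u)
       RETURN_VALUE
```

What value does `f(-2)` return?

LOAD_FAST a → push -2. Stack: [-2]
LOAD_CONST → push 8. Stack: [-2, 8]
BINARY_OP + → -2 + 8 = 6. Stack: [6]
STORE_FAST u → u=6. Stack: []
LOAD_FAST_LOAD_FAST a,a → push -2,-2. Stack: [-2, -2]
BINARY_OP // → -2 // -2 = 1. Stack: [1]
STORE_FAST q → q=1. Stack: []
LOAD_CONST → push 0. Stack: [0]
STORE_FAST i → i=0. Stack: []
LOAD_FAST i → push 0. Stack: [0]
LOAD_CONST → push 2. Stack: [0, 2]
COMPARE_OP bool(<) → 0 vs 2 = True. Stack: [True]
POP_JUMP_IF_FALSE → pop True; no jump. Stack: []
LOAD_FAST_LOAD_FAST u,u → push 6,6. Stack: [6, 6]
BINARY_OP ^ → 6 ^ 6 = 0. Stack: [0]
STORE_FAST u → u=0. Stack: []
LOAD_FAST a → push -2. Stack: [-2]
LOAD_CONST → push 4. Stack: [-2, 4]
BINARY_OP % → -2 % 4 = 2. Stack: [2]
STORE_FAST u → u=2. Stack: []
LOAD_FAST_LOAD_FAST q,i → push 1,0. Stack: [1, 0]
BINARY_OP ^ → 1 ^ 0 = 1. Stack: [1]
STORE_FAST u → u=1. Stack: []
LOAD_FAST i → push 0. Stack: [0]
LOAD_CONST → push 1. Stack: [0, 1]
BINARY_OP + → 0 + 1 = 1. Stack: [1]
STORE_FAST i → i=1. Stack: []
LOAD_FAST i → push 1. Stack: [1]
LOAD_CONST → push 2. Stack: [1, 2]
COMPARE_OP bool(<) → 1 vs 2 = True. Stack: [True]
POP_JUMP_IF_FALSE → pop True; no jump. Stack: []
LOAD_FAST_LOAD_FAST u,u → push 1,1. Stack: [1, 1]
BINARY_OP ^ → 1 ^ 1 = 0. Stack: [0]
STORE_FAST u → u=0. Stack: []
LOAD_FAST a → push -2. Stack: [-2]
LOAD_CONST → push 4. Stack: [-2, 4]
BINARY_OP % → -2 % 4 = 2. Stack: [2]
STORE_FAST u → u=2. Stack: []
LOAD_FAST_LOAD_FAST q,i → push 1,1. Stack: [1, 1]
BINARY_OP ^ → 1 ^ 1 = 0. Stack: [0]
STORE_FAST u → u=0. Stack: []
LOAD_FAST i → push 1. Stack: [1]
LOAD_CONST → push 1. Stack: [1, 1]
BINARY_OP + → 1 + 1 = 2. Stack: [2]
STORE_FAST i → i=2. Stack: []
LOAD_FAST i → push 2. Stack: [2]
LOAD_CONST → push 2. Stack: [2, 2]
COMPARE_OP bool(<) → 2 vs 2 = False. Stack: [False]
POP_JUMP_IF_FALSE → pop False; jump. Stack: []
LOAD_FAST u → push 0. Stack: [0]
RETURN_VALUE → return 0.

0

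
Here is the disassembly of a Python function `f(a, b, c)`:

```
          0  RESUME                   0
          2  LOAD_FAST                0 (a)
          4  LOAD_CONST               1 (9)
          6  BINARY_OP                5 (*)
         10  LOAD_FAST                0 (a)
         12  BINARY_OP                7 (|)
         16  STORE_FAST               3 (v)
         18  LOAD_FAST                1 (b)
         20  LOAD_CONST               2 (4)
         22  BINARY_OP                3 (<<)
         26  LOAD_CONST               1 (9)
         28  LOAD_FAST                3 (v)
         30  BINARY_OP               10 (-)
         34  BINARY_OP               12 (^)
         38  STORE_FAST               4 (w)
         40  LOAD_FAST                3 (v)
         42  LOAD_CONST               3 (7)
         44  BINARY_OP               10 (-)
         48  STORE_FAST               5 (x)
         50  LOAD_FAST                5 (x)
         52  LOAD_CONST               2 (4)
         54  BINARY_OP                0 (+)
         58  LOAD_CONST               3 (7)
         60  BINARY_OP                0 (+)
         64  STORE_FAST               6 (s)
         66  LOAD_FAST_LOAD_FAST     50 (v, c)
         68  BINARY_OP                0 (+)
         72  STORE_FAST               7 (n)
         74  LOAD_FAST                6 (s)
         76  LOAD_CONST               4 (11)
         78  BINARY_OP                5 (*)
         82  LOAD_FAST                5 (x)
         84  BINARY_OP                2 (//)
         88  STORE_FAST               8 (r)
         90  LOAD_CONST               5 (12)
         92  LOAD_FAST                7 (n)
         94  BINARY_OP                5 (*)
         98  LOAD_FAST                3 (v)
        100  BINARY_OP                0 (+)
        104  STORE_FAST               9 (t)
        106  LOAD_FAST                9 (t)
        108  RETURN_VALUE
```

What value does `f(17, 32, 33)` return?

LOAD_FAST a → push 17. Stack: [17]
LOAD_CONST → push 9. Stack: [17, 9]
BINARY_OP * → 17 * 9 = 153. Stack: [153]
LOAD_FAST a → push 17. Stack: [153, 17]
BINARY_OP | → 153 | 17 = 153. Stack: [153]
STORE_FAST v → v=153. Stack: []
LOAD_FAST b → push 32. Stack: [32]
LOAD_CONST → push 4. Stack: [32, 4]
BINARY_OP << → 32 << 4 = 512. Stack: [512]
LOAD_CONST → push 9. Stack: [512, 9]
LOAD_FAST v → push 153. Stack: [512, 9, 153]
BINARY_OP - → 9 - 153 = -144. Stack: [512, -144]
BINARY_OP ^ → 512 ^ -144 = -656. Stack: [-656]
STORE_FAST w → w=-656. Stack: []
LOAD_FAST v → push 153. Stack: [153]
LOAD_CONST → push 7. Stack: [153, 7]
BINARY_OP - → 153 - 7 = 146. Stack: [146]
STORE_FAST x → x=146. Stack: []
LOAD_FAST x → push 146. Stack: [146]
LOAD_CONST → push 4. Stack: [146, 4]
BINARY_OP + → 146 + 4 = 150. Stack: [150]
LOAD_CONST → push 7. Stack: [150, 7]
BINARY_OP + → 150 + 7 = 157. Stack: [157]
STORE_FAST s → s=157. Stack: []
LOAD_FAST_LOAD_FAST v,c → push 153,33. Stack: [153, 33]
BINARY_OP + → 153 + 33 = 186. Stack: [186]
STORE_FAST n → n=186. Stack: []
LOAD_FAST s → push 157. Stack: [157]
LOAD_CONST → push 11. Stack: [157, 11]
BINARY_OP * → 157 * 11 = 1727. Stack: [1727]
LOAD_FAST x → push 146. Stack: [1727, 146]
BINARY_OP // → 1727 // 146 = 11. Stack: [11]
STORE_FAST r → r=11. Stack: []
LOAD_CONST → push 12. Stack: [12]
LOAD_FAST n → push 186. Stack: [12, 186]
BINARY_OP * → 12 * 186 = 2232. Stack: [2232]
LOAD_FAST v → push 153. Stack: [2232, 153]
BINARY_OP + → 2232 + 153 = 2385. Stack: [2385]
STORE_FAST t → t=2385. Stack: []
LOAD_FAST t → push 2385. Stack: [2385]
RETURN_VALUE → return 2385.

2385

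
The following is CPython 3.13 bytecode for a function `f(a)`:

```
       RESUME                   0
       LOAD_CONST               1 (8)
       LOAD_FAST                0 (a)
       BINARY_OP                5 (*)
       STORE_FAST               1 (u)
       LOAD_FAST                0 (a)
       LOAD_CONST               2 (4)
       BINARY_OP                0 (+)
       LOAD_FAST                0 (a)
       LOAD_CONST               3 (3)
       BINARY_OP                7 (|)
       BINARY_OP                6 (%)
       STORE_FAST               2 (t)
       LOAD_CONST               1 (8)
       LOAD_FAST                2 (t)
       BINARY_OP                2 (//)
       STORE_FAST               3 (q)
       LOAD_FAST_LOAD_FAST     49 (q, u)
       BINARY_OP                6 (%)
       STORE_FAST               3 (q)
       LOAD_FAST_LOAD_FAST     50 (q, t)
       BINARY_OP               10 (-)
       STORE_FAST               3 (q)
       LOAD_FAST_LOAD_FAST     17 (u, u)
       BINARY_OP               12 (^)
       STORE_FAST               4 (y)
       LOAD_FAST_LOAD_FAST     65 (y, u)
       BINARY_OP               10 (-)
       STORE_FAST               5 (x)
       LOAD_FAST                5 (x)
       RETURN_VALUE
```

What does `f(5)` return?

-40

LOAD_CONST → push 8. Stack: [8]
LOAD_FAST a → push 5. Stack: [8, 5]
BINARY_OP * → 8 * 5 = 40. Stack: [40]
STORE_FAST u → u=40. Stack: []
LOAD_FAST a → push 5. Stack: [5]
LOAD_CONST → push 4. Stack: [5, 4]
BINARY_OP + → 5 + 4 = 9. Stack: [9]
LOAD_FAST a → push 5. Stack: [9, 5]
LOAD_CONST → push 3. Stack: [9, 5, 3]
BINARY_OP | → 5 | 3 = 7. Stack: [9, 7]
BINARY_OP % → 9 % 7 = 2. Stack: [2]
STORE_FAST t → t=2. Stack: []
LOAD_CONST → push 8. Stack: [8]
LOAD_FAST t → push 2. Stack: [8, 2]
BINARY_OP // → 8 // 2 = 4. Stack: [4]
STORE_FAST q → q=4. Stack: []
LOAD_FAST_LOAD_FAST q,u → push 4,40. Stack: [4, 40]
BINARY_OP % → 4 % 40 = 4. Stack: [4]
STORE_FAST q → q=4. Stack: []
LOAD_FAST_LOAD_FAST q,t → push 4,2. Stack: [4, 2]
BINARY_OP - → 4 - 2 = 2. Stack: [2]
STORE_FAST q → q=2. Stack: []
LOAD_FAST_LOAD_FAST u,u → push 40,40. Stack: [40, 40]
BINARY_OP ^ → 40 ^ 40 = 0. Stack: [0]
STORE_FAST y → y=0. Stack: []
LOAD_FAST_LOAD_FAST y,u → push 0,40. Stack: [0, 40]
BINARY_OP - → 0 - 40 = -40. Stack: [-40]
STORE_FAST x → x=-40. Stack: []
LOAD_FAST x → push -40. Stack: [-40]
RETURN_VALUE → return -40.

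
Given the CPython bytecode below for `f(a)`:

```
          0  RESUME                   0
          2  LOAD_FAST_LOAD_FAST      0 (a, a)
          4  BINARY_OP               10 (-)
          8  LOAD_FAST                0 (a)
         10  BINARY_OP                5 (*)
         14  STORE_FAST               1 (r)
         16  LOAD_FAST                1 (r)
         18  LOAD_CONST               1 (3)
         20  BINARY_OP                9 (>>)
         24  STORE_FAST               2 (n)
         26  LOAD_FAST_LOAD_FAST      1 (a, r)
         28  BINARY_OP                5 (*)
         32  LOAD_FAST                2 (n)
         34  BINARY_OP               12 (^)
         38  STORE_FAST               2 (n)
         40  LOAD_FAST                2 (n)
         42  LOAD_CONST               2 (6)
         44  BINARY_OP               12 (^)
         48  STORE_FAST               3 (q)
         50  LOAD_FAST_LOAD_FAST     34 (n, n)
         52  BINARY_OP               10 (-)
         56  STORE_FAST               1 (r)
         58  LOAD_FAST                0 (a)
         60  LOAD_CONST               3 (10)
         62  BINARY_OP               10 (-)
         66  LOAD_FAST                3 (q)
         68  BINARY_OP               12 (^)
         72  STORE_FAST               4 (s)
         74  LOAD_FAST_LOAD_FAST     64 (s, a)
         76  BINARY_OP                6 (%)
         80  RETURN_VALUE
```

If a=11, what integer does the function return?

LOAD_FAST_LOAD_FAST a,a → push 11,11. Stack: [11, 11]
BINARY_OP - → 11 - 11 = 0. Stack: [0]
LOAD_FAST a → push 11. Stack: [0, 11]
BINARY_OP * → 0 * 11 = 0. Stack: [0]
STORE_FAST r → r=0. Stack: []
LOAD_FAST r → push 0. Stack: [0]
LOAD_CONST → push 3. Stack: [0, 3]
BINARY_OP >> → 0 >> 3 = 0. Stack: [0]
STORE_FAST n → n=0. Stack: []
LOAD_FAST_LOAD_FAST a,r → push 11,0. Stack: [11, 0]
BINARY_OP * → 11 * 0 = 0. Stack: [0]
LOAD_FAST n → push 0. Stack: [0, 0]
BINARY_OP ^ → 0 ^ 0 = 0. Stack: [0]
STORE_FAST n → n=0. Stack: []
LOAD_FAST n → push 0. Stack: [0]
LOAD_CONST → push 6. Stack: [0, 6]
BINARY_OP ^ → 0 ^ 6 = 6. Stack: [6]
STORE_FAST q → q=6. Stack: []
LOAD_FAST_LOAD_FAST n,n → push 0,0. Stack: [0, 0]
BINARY_OP - → 0 - 0 = 0. Stack: [0]
STORE_FAST r → r=0. Stack: []
LOAD_FAST a → push 11. Stack: [11]
LOAD_CONST → push 10. Stack: [11, 10]
BINARY_OP - → 11 - 10 = 1. Stack: [1]
LOAD_FAST q → push 6. Stack: [1, 6]
BINARY_OP ^ → 1 ^ 6 = 7. Stack: [7]
STORE_FAST s → s=7. Stack: []
LOAD_FAST_LOAD_FAST s,a → push 7,11. Stack: [7, 11]
BINARY_OP % → 7 % 11 = 7. Stack: [7]
RETURN_VALUE → return 7.

7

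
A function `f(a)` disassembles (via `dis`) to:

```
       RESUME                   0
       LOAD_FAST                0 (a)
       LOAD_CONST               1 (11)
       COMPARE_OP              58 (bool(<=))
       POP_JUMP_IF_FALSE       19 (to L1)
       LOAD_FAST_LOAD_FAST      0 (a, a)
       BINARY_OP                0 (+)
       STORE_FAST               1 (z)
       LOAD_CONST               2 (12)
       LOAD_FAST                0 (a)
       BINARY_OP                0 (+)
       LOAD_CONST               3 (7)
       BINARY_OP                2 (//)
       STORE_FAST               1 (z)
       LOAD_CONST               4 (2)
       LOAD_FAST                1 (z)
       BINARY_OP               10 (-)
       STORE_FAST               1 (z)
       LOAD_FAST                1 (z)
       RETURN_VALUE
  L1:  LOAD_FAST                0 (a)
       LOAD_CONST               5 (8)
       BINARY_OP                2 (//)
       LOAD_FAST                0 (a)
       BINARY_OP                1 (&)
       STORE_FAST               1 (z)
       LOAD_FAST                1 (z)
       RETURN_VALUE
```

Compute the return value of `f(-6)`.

LOAD_FAST a → push -6. Stack: [-6]
LOAD_CONST → push 11. Stack: [-6, 11]
COMPARE_OP bool(<=) → -6 vs 11 = True. Stack: [True]
POP_JUMP_IF_FALSE → pop True; no jump. Stack: []
LOAD_FAST_LOAD_FAST a,a → push -6,-6. Stack: [-6, -6]
BINARY_OP + → -6 + -6 = -12. Stack: [-12]
STORE_FAST z → z=-12. Stack: []
LOAD_CONST → push 12. Stack: [12]
LOAD_FAST a → push -6. Stack: [12, -6]
BINARY_OP + → 12 + -6 = 6. Stack: [6]
LOAD_CONST → push 7. Stack: [6, 7]
BINARY_OP // → 6 // 7 = 0. Stack: [0]
STORE_FAST z → z=0. Stack: []
LOAD_CONST → push 2. Stack: [2]
LOAD_FAST z → push 0. Stack: [2, 0]
BINARY_OP - → 2 - 0 = 2. Stack: [2]
STORE_FAST z → z=2. Stack: []
LOAD_FAST z → push 2. Stack: [2]
RETURN_VALUE → return 2.

2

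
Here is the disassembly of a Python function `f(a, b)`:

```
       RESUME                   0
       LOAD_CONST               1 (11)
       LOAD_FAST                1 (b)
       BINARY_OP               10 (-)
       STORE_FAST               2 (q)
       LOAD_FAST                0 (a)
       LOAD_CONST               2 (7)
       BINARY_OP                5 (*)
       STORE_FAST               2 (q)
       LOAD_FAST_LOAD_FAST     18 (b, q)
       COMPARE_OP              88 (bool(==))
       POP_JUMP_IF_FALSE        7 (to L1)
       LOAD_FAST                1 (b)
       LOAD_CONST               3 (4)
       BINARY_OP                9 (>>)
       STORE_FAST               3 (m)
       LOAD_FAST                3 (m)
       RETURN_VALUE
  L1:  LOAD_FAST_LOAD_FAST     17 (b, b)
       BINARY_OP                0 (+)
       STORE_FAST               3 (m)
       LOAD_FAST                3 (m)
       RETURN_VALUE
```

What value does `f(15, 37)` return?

LOAD_CONST → push 11. Stack: [11]
LOAD_FAST b → push 37. Stack: [11, 37]
BINARY_OP - → 11 - 37 = -26. Stack: [-26]
STORE_FAST q → q=-26. Stack: []
LOAD_FAST a → push 15. Stack: [15]
LOAD_CONST → push 7. Stack: [15, 7]
BINARY_OP * → 15 * 7 = 105. Stack: [105]
STORE_FAST q → q=105. Stack: []
LOAD_FAST_LOAD_FAST b,q → push 37,105. Stack: [37, 105]
COMPARE_OP bool(==) → 37 vs 105 = False. Stack: [False]
POP_JUMP_IF_FALSE → pop False; jump. Stack: []
LOAD_FAST_LOAD_FAST b,b → push 37,37. Stack: [37, 37]
BINARY_OP + → 37 + 37 = 74. Stack: [74]
STORE_FAST m → m=74. Stack: []
LOAD_FAST m → push 74. Stack: [74]
RETURN_VALUE → return 74.

74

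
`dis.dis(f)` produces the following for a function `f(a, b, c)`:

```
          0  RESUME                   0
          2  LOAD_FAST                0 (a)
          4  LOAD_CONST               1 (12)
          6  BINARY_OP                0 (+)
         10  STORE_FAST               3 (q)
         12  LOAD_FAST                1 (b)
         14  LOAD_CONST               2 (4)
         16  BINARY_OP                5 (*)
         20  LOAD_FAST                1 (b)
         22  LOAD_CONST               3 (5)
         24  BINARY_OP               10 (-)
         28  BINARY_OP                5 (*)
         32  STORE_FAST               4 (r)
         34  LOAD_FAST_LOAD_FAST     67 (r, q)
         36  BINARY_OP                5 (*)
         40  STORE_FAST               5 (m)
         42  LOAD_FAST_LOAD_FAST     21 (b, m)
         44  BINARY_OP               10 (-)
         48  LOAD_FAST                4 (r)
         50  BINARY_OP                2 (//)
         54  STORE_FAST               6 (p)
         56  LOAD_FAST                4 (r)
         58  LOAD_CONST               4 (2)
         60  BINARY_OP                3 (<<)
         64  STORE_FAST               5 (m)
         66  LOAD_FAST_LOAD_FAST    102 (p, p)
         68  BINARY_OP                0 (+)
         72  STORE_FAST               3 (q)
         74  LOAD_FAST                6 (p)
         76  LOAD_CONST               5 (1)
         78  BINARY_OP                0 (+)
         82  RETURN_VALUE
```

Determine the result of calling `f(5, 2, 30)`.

LOAD_FAST a → push 5. Stack: [5]
LOAD_CONST → push 12. Stack: [5, 12]
BINARY_OP + → 5 + 12 = 17. Stack: [17]
STORE_FAST q → q=17. Stack: []
LOAD_FAST b → push 2. Stack: [2]
LOAD_CONST → push 4. Stack: [2, 4]
BINARY_OP * → 2 * 4 = 8. Stack: [8]
LOAD_FAST b → push 2. Stack: [8, 2]
LOAD_CONST → push 5. Stack: [8, 2, 5]
BINARY_OP - → 2 - 5 = -3. Stack: [8, -3]
BINARY_OP * → 8 * -3 = -24. Stack: [-24]
STORE_FAST r → r=-24. Stack: []
LOAD_FAST_LOAD_FAST r,q → push -24,17. Stack: [-24, 17]
BINARY_OP * → -24 * 17 = -408. Stack: [-408]
STORE_FAST m → m=-408. Stack: []
LOAD_FAST_LOAD_FAST b,m → push 2,-408. Stack: [2, -408]
BINARY_OP - → 2 - -408 = 410. Stack: [410]
LOAD_FAST r → push -24. Stack: [410, -24]
BINARY_OP // → 410 // -24 = -18. Stack: [-18]
STORE_FAST p → p=-18. Stack: []
LOAD_FAST r → push -24. Stack: [-24]
LOAD_CONST → push 2. Stack: [-24, 2]
BINARY_OP << → -24 << 2 = -96. Stack: [-96]
STORE_FAST m → m=-96. Stack: []
LOAD_FAST_LOAD_FAST p,p → push -18,-18. Stack: [-18, -18]
BINARY_OP + → -18 + -18 = -36. Stack: [-36]
STORE_FAST q → q=-36. Stack: []
LOAD_FAST p → push -18. Stack: [-18]
LOAD_CONST → push 1. Stack: [-18, 1]
BINARY_OP + → -18 + 1 = -17. Stack: [-17]
RETURN_VALUE → return -17.

-17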